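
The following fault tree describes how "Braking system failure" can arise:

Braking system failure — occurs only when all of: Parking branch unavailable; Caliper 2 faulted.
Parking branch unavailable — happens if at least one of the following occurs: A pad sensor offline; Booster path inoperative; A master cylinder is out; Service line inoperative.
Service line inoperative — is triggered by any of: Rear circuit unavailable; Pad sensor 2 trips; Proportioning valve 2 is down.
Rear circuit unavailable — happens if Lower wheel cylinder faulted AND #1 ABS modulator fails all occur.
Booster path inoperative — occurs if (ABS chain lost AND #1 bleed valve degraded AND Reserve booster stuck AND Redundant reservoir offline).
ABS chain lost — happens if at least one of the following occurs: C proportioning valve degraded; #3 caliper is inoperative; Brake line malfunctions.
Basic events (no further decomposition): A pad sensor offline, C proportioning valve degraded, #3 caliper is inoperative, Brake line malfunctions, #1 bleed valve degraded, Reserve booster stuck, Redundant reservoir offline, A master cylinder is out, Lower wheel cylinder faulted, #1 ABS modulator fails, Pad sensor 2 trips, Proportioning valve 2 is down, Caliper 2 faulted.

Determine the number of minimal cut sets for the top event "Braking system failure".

ABS chain lost [OR]: union of children's cut sets → 3 cut set(s).
Booster path inoperative [AND]: one cut set from each child combined → 3 × 1 × 1 × 1 = 3 cut set(s).
Rear circuit unavailable [AND]: one cut set from each child combined → 1 × 1 = 1 cut set(s).
Service line inoperative [OR]: union of children's cut sets → 3 cut set(s).
Parking branch unavailable [OR]: union of children's cut sets → 8 cut set(s).
Braking system failure [AND]: one cut set from each child combined → 8 × 1 = 8 cut set(s).
Minimal cut sets: {A pad sensor offline, Caliper 2 faulted}; {#1 bleed valve degraded, C proportioning valve degraded, Caliper 2 faulted, Redundant reservoir offline, Reserve booster stuck}; {#1 bleed valve degraded, #3 caliper is inoperative, Caliper 2 faulted, Redundant reservoir offline, Reserve booster stuck}; {#1 bleed valve degraded, Brake line malfunctions, Caliper 2 faulted, Redundant reservoir offline, Reserve booster stuck}; {A master cylinder is out, Caliper 2 faulted}; {#1 ABS modulator fails, Caliper 2 faulted, Lower wheel cylinder faulted}; {Caliper 2 faulted, Pad sensor 2 trips}; {Caliper 2 faulted, Proportioning valve 2 is down}.

8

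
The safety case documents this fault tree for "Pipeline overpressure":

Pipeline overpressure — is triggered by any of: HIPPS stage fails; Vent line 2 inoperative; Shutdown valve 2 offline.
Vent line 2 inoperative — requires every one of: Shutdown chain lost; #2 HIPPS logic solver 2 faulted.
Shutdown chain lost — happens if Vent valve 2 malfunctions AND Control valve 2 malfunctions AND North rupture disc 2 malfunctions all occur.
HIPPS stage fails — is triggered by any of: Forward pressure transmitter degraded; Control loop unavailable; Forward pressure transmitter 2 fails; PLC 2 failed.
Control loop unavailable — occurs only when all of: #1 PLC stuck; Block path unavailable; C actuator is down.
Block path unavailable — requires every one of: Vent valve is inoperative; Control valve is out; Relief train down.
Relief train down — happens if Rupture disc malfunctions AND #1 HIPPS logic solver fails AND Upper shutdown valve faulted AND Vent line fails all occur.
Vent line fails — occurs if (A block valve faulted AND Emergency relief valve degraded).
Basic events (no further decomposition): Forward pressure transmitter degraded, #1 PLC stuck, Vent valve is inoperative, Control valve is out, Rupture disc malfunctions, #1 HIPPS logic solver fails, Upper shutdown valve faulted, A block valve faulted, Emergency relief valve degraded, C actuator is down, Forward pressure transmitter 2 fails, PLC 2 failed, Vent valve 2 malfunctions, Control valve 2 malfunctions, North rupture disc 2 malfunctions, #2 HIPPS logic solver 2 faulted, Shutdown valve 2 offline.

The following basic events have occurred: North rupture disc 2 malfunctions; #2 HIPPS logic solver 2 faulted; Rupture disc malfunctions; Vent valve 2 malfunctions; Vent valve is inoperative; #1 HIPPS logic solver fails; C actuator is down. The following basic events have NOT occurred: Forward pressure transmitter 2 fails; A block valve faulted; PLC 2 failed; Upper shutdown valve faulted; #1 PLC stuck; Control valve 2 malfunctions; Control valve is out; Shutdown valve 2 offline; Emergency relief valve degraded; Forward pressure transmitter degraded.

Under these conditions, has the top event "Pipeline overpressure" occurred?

No

Vent line fails [AND]: A block valve faulted=not, Emergency relief valve degraded=not → not all inputs occur → does not occur.
Relief train down [AND]: Rupture disc malfunctions=occurs, #1 HIPPS logic solver fails=occurs, Upper shutdown valve faulted=not, Vent line fails=not → not all inputs occur → does not occur.
Block path unavailable [AND]: Vent valve is inoperative=occurs, Control valve is out=not, Relief train down=not → not all inputs occur → does not occur.
Control loop unavailable [AND]: #1 PLC stuck=not, Block path unavailable=not, C actuator is down=occurs → not all inputs occur → does not occur.
HIPPS stage fails [OR]: Forward pressure transmitter degraded=not, Control loop unavailable=not, Forward pressure transmitter 2 fails=not, PLC 2 failed=not → no input occurs → does not occur.
Shutdown chain lost [AND]: Vent valve 2 malfunctions=occurs, Control valve 2 malfunctions=not, North rupture disc 2 malfunctions=occurs → not all inputs occur → does not occur.
Vent line 2 inoperative [AND]: Shutdown chain lost=not, #2 HIPPS logic solver 2 faulted=occurs → not all inputs occur → does not occur.
Pipeline overpressure [OR]: HIPPS stage fails=not, Vent line 2 inoperative=not, Shutdown valve 2 offline=not → no input occurs → does not occur.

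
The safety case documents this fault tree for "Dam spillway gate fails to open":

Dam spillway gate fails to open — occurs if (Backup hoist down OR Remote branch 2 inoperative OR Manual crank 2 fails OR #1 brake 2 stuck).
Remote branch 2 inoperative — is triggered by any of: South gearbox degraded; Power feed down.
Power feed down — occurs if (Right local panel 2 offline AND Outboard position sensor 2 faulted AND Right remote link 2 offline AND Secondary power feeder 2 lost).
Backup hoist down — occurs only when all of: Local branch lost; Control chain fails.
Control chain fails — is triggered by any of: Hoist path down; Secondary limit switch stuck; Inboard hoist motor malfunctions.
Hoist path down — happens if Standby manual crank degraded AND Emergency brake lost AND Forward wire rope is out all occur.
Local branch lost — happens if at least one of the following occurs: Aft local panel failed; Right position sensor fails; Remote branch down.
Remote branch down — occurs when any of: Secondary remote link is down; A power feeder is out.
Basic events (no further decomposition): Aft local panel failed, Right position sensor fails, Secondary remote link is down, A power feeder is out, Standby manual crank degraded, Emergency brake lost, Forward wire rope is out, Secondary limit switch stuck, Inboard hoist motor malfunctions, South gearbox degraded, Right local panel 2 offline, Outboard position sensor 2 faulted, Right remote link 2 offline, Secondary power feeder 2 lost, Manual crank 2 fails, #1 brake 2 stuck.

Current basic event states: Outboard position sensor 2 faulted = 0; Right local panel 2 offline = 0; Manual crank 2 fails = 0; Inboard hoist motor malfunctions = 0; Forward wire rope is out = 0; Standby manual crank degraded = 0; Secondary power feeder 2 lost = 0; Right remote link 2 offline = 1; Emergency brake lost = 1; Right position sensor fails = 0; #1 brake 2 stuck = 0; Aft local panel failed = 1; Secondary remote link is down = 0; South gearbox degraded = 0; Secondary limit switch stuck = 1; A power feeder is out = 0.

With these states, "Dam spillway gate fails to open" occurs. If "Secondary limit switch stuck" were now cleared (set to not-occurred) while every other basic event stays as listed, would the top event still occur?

No

Counterfactual: set "Secondary limit switch stuck" to not occurred.
Remote branch down [OR]: Secondary remote link is down=not, A power feeder is out=not → no input occurs → does not occur.
Local branch lost [OR]: Aft local panel failed=occurs, Right position sensor fails=not, Remote branch down=not → at least one input occurs → occurs.
Hoist path down [AND]: Standby manual crank degraded=not, Emergency brake lost=occurs, Forward wire rope is out=not → not all inputs occur → does not occur.
Control chain fails [OR]: Hoist path down=not, Secondary limit switch stuck=not, Inboard hoist motor malfunctions=not → no input occurs → does not occur.
Backup hoist down [AND]: Local branch lost=occurs, Control chain fails=not → not all inputs occur → does not occur.
Power feed down [AND]: Right local panel 2 offline=not, Outboard position sensor 2 faulted=not, Right remote link 2 offline=occurs, Secondary power feeder 2 lost=not → not all inputs occur → does not occur.
Remote branch 2 inoperative [OR]: South gearbox degraded=not, Power feed down=not → no input occurs → does not occur.
Dam spillway gate fails to open [OR]: Backup hoist down=not, Remote branch 2 inoperative=not, Manual crank 2 fails=not, #1 brake 2 stuck=not → no input occurs → does not occur.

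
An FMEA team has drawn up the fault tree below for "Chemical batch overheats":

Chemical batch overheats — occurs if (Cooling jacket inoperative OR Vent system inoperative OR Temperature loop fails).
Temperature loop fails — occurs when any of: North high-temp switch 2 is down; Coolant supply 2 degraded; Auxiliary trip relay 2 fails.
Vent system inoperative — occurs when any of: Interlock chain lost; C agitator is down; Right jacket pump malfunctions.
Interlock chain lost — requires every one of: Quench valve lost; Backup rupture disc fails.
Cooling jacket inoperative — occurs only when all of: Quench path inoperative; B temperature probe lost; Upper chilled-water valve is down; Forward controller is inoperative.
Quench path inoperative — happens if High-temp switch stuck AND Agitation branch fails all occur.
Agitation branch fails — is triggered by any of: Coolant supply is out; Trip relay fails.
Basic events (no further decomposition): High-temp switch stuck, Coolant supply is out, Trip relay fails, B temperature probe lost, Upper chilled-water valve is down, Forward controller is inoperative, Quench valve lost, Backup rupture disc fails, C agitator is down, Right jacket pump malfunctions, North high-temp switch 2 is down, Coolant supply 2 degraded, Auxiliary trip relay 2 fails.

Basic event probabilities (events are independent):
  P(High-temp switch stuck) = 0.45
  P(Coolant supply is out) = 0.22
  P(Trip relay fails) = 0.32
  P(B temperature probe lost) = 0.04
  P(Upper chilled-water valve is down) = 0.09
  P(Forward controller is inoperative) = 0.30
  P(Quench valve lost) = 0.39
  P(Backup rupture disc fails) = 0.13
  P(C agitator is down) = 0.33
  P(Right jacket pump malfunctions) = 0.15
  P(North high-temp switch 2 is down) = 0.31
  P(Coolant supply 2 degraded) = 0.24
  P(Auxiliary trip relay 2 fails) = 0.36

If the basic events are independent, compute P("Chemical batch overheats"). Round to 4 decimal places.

P(Agitation branch fails) [OR] = 1 − (1−0.22) × (1−0.32) = 0.469600
P(Quench path inoperative) [AND] = 0.45 × 0.469600 = 0.211320
P(Cooling jacket inoperative) [AND] = 0.211320 × 0.04 × 0.09 × 0.30 = 0.000228
P(Interlock chain lost) [AND] = 0.39 × 0.13 = 0.050700
P(Vent system inoperative) [OR] = 1 − (1−0.050700) × (1−0.33) × (1−0.15) = 0.459374
P(Temperature loop fails) [OR] = 1 − (1−0.31) × (1−0.24) × (1−0.36) = 0.664384
P(Chemical batch overheats) [OR] = 1 − (1−0.000228) × (1−0.459374) × (1−0.664384) = 0.818599
Rounded to 4 decimal places: P(Chemical batch overheats) ≈ 0.8186.

0.8186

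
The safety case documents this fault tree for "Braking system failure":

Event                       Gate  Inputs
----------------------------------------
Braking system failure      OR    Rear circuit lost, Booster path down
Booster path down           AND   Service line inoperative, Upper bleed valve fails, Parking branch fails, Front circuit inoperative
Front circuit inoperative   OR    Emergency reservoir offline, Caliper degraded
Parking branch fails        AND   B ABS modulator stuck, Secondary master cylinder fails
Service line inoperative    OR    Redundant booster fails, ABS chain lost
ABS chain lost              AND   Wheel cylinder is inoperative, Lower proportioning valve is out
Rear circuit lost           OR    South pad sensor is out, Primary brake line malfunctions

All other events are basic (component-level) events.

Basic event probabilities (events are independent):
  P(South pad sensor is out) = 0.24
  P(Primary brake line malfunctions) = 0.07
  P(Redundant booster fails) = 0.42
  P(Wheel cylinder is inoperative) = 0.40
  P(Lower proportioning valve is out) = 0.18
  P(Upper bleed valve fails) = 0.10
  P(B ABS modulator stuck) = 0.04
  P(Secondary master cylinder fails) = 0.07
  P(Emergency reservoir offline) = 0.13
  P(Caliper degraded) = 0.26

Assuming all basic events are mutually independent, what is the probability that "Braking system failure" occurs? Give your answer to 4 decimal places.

0.2932

P(Rear circuit lost) [OR] = 1 − (1−0.24) × (1−0.07) = 0.293200
P(ABS chain lost) [AND] = 0.40 × 0.18 = 0.072000
P(Service line inoperative) [OR] = 1 − (1−0.42) × (1−0.072000) = 0.461760
P(Parking branch fails) [AND] = 0.04 × 0.07 = 0.002800
P(Front circuit inoperative) [OR] = 1 − (1−0.13) × (1−0.26) = 0.356200
P(Booster path down) [AND] = 0.461760 × 0.10 × 0.002800 × 0.356200 = 0.000046
P(Braking system failure) [OR] = 1 − (1−0.293200) × (1−0.000046) = 0.293233
Rounded to 4 decimal places: P(Braking system failure) ≈ 0.2932.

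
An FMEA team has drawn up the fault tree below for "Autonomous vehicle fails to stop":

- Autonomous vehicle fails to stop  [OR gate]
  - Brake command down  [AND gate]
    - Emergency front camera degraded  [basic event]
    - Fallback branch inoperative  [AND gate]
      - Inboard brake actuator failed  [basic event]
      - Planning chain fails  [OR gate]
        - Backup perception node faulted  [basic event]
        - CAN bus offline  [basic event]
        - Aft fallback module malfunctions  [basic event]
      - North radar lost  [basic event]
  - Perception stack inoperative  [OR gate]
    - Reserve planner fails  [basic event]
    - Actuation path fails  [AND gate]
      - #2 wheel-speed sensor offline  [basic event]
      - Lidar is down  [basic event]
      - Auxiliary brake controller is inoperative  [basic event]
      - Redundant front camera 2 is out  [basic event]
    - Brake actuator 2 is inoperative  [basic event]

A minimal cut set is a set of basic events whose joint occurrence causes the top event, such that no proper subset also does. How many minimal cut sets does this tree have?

6

Planning chain fails [OR]: union of children's cut sets → 3 cut set(s).
Fallback branch inoperative [AND]: one cut set from each child combined → 1 × 3 × 1 = 3 cut set(s).
Brake command down [AND]: one cut set from each child combined → 1 × 3 = 3 cut set(s).
Actuation path fails [AND]: one cut set from each child combined → 1 × 1 × 1 × 1 = 1 cut set(s).
Perception stack inoperative [OR]: union of children's cut sets → 3 cut set(s).
Autonomous vehicle fails to stop [OR]: union of children's cut sets → 6 cut set(s).
Minimal cut sets: {Backup perception node faulted, Emergency front camera degraded, Inboard brake actuator failed, North radar lost}; {CAN bus offline, Emergency front camera degraded, Inboard brake actuator failed, North radar lost}; {Aft fallback module malfunctions, Emergency front camera degraded, Inboard brake actuator failed, North radar lost}; {Reserve planner fails}; {#2 wheel-speed sensor offline, Auxiliary brake controller is inoperative, Lidar is down, Redundant front camera 2 is out}; {Brake actuator 2 is inoperative}.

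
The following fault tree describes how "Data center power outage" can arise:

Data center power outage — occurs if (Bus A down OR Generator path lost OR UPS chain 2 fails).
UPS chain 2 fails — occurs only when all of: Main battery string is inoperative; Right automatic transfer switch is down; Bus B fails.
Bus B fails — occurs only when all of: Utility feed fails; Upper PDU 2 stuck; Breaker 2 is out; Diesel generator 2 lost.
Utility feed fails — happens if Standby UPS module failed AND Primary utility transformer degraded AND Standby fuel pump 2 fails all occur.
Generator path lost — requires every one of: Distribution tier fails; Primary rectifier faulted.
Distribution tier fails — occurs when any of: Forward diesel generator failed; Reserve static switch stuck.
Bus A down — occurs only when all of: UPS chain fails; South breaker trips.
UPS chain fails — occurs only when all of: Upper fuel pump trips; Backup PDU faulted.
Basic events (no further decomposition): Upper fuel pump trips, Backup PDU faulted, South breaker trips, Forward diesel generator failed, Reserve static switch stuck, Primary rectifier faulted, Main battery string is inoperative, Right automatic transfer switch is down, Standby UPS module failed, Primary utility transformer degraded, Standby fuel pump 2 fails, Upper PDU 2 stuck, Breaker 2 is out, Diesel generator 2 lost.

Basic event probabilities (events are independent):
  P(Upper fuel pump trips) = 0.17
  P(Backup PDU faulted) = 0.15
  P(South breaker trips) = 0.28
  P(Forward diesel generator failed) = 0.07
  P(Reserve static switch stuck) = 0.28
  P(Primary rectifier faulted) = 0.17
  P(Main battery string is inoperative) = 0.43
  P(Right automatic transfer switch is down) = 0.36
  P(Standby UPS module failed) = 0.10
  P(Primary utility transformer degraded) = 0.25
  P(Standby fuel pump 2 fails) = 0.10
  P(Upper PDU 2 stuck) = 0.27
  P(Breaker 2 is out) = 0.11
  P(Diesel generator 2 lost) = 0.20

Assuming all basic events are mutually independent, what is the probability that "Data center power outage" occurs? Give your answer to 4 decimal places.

0.0629

P(UPS chain fails) [AND] = 0.17 × 0.15 = 0.025500
P(Bus A down) [AND] = 0.025500 × 0.28 = 0.007140
P(Distribution tier fails) [OR] = 1 − (1−0.07) × (1−0.28) = 0.330400
P(Generator path lost) [AND] = 0.330400 × 0.17 = 0.056168
P(Utility feed fails) [AND] = 0.10 × 0.25 × 0.10 = 0.002500
P(Bus B fails) [AND] = 0.002500 × 0.27 × 0.11 × 0.20 = 0.000015
P(UPS chain 2 fails) [AND] = 0.43 × 0.36 × 0.000015 = 0.000002
P(Data center power outage) [OR] = 1 − (1−0.007140) × (1−0.056168) × (1−0.000002) = 0.062909
Rounded to 4 decimal places: P(Data center power outage) ≈ 0.0629.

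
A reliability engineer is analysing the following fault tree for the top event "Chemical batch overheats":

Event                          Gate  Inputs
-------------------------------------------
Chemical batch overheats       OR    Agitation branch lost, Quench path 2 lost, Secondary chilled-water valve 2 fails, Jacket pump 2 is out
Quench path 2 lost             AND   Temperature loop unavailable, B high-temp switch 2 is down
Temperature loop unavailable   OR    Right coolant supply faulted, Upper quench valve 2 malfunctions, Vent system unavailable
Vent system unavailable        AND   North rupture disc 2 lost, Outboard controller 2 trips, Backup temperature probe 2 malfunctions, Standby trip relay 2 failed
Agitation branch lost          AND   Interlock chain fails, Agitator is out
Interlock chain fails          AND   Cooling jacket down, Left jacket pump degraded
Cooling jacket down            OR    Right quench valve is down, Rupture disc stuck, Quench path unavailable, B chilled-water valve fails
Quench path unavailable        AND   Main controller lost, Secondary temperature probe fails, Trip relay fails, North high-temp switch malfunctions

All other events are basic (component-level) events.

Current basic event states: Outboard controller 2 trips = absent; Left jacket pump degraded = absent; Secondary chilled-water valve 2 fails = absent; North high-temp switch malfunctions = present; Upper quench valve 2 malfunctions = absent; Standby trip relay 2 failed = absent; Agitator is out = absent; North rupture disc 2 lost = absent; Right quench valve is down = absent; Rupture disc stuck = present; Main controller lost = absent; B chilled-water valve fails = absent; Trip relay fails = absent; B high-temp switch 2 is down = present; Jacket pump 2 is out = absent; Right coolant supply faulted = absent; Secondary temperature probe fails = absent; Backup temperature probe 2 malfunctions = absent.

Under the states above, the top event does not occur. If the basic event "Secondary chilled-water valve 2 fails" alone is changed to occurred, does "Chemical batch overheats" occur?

Counterfactual: set "Secondary chilled-water valve 2 fails" to occurred.
Quench path unavailable [AND]: Main controller lost=not, Secondary temperature probe fails=not, Trip relay fails=not, North high-temp switch malfunctions=occurs → not all inputs occur → does not occur.
Cooling jacket down [OR]: Right quench valve is down=not, Rupture disc stuck=occurs, Quench path unavailable=not, B chilled-water valve fails=not → at least one input occurs → occurs.
Interlock chain fails [AND]: Cooling jacket down=occurs, Left jacket pump degraded=not → not all inputs occur → does not occur.
Agitation branch lost [AND]: Interlock chain fails=not, Agitator is out=not → not all inputs occur → does not occur.
Vent system unavailable [AND]: North rupture disc 2 lost=not, Outboard controller 2 trips=not, Backup temperature probe 2 malfunctions=not, Standby trip relay 2 failed=not → not all inputs occur → does not occur.
Temperature loop unavailable [OR]: Right coolant supply faulted=not, Upper quench valve 2 malfunctions=not, Vent system unavailable=not → no input occurs → does not occur.
Quench path 2 lost [AND]: Temperature loop unavailable=not, B high-temp switch 2 is down=occurs → not all inputs occur → does not occur.
Chemical batch overheats [OR]: Agitation branch lost=not, Quench path 2 lost=not, Secondary chilled-water valve 2 fails=occurs, Jacket pump 2 is out=not → at least one input occurs → occurs.

Yes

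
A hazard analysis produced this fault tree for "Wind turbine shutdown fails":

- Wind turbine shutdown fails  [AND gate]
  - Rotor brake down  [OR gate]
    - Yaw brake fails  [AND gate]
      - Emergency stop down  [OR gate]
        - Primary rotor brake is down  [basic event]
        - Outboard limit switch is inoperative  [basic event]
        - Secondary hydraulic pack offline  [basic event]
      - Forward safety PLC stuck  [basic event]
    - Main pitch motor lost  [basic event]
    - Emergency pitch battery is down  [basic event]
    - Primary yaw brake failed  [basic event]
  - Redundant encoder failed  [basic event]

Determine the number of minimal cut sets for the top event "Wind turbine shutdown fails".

Emergency stop down [OR]: union of children's cut sets → 3 cut set(s).
Yaw brake fails [AND]: one cut set from each child combined → 3 × 1 = 3 cut set(s).
Rotor brake down [OR]: union of children's cut sets → 6 cut set(s).
Wind turbine shutdown fails [AND]: one cut set from each child combined → 6 × 1 = 6 cut set(s).
Minimal cut sets: {Forward safety PLC stuck, Primary rotor brake is down, Redundant encoder failed}; {Forward safety PLC stuck, Outboard limit switch is inoperative, Redundant encoder failed}; {Forward safety PLC stuck, Redundant encoder failed, Secondary hydraulic pack offline}; {Main pitch motor lost, Redundant encoder failed}; {Emergency pitch battery is down, Redundant encoder failed}; {Primary yaw brake failed, Redundant encoder failed}.

6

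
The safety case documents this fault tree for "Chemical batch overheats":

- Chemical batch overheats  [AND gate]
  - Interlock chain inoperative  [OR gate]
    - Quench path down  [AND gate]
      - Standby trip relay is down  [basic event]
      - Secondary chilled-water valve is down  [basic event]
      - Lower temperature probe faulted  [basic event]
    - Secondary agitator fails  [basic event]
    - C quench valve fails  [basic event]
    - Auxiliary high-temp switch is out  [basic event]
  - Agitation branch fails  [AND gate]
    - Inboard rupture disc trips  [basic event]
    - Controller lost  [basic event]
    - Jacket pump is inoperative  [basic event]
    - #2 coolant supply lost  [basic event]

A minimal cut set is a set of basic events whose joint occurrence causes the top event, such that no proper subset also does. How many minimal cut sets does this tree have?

4

Quench path down [AND]: one cut set from each child combined → 1 × 1 × 1 = 1 cut set(s).
Interlock chain inoperative [OR]: union of children's cut sets → 4 cut set(s).
Agitation branch fails [AND]: one cut set from each child combined → 1 × 1 × 1 × 1 = 1 cut set(s).
Chemical batch overheats [AND]: one cut set from each child combined → 4 × 1 = 4 cut set(s).
Minimal cut sets: {#2 coolant supply lost, Controller lost, Inboard rupture disc trips, Jacket pump is inoperative, Lower temperature probe faulted, Secondary chilled-water valve is down, Standby trip relay is down}; {#2 coolant supply lost, Controller lost, Inboard rupture disc trips, Jacket pump is inoperative, Secondary agitator fails}; {#2 coolant supply lost, C quench valve fails, Controller lost, Inboard rupture disc trips, Jacket pump is inoperative}; {#2 coolant supply lost, Auxiliary high-temp switch is out, Controller lost, Inboard rupture disc trips, Jacket pump is inoperative}.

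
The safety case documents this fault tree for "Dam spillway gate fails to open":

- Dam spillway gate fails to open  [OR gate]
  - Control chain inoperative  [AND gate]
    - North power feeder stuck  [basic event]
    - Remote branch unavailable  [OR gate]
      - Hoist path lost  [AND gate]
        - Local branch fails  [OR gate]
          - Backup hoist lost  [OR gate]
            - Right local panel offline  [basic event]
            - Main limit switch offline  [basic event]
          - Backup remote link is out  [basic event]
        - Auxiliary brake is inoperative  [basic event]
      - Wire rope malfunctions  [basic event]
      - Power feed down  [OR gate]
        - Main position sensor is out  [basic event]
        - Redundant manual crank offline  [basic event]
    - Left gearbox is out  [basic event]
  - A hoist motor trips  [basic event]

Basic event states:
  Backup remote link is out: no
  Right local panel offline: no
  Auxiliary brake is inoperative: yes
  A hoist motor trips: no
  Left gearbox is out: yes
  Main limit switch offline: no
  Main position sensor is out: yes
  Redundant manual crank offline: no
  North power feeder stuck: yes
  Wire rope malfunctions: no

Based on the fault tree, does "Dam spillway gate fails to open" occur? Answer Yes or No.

Backup hoist lost [OR]: Right local panel offline=not, Main limit switch offline=not → no input occurs → does not occur.
Local branch fails [OR]: Backup hoist lost=not, Backup remote link is out=not → no input occurs → does not occur.
Hoist path lost [AND]: Local branch fails=not, Auxiliary brake is inoperative=occurs → not all inputs occur → does not occur.
Power feed down [OR]: Main position sensor is out=occurs, Redundant manual crank offline=not → at least one input occurs → occurs.
Remote branch unavailable [OR]: Hoist path lost=not, Wire rope malfunctions=not, Power feed down=occurs → at least one input occurs → occurs.
Control chain inoperative [AND]: North power feeder stuck=occurs, Remote branch unavailable=occurs, Left gearbox is out=occurs → all inputs occur → occurs.
Dam spillway gate fails to open [OR]: Control chain inoperative=occurs, A hoist motor trips=not → at least one input occurs → occurs.

Yes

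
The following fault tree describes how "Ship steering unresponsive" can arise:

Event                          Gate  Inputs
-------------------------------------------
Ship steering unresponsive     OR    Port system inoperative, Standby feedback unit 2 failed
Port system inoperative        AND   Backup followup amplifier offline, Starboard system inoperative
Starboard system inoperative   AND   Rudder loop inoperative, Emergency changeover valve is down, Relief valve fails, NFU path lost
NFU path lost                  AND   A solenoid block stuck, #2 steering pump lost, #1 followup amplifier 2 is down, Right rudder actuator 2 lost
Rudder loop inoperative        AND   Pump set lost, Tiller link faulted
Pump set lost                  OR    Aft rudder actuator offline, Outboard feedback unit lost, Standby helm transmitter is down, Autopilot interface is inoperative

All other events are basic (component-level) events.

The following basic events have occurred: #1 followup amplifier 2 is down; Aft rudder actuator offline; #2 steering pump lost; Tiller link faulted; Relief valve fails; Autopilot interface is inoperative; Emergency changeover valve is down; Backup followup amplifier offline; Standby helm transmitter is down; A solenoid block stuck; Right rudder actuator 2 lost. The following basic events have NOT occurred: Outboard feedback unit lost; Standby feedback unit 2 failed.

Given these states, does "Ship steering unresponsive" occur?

Yes

Pump set lost [OR]: Aft rudder actuator offline=occurs, Outboard feedback unit lost=not, Standby helm transmitter is down=occurs, Autopilot interface is inoperative=occurs → at least one input occurs → occurs.
Rudder loop inoperative [AND]: Pump set lost=occurs, Tiller link faulted=occurs → all inputs occur → occurs.
NFU path lost [AND]: A solenoid block stuck=occurs, #2 steering pump lost=occurs, #1 followup amplifier 2 is down=occurs, Right rudder actuator 2 lost=occurs → all inputs occur → occurs.
Starboard system inoperative [AND]: Rudder loop inoperative=occurs, Emergency changeover valve is down=occurs, Relief valve fails=occurs, NFU path lost=occurs → all inputs occur → occurs.
Port system inoperative [AND]: Backup followup amplifier offline=occurs, Starboard system inoperative=occurs → all inputs occur → occurs.
Ship steering unresponsive [OR]: Port system inoperative=occurs, Standby feedback unit 2 failed=not → at least one input occurs → occurs.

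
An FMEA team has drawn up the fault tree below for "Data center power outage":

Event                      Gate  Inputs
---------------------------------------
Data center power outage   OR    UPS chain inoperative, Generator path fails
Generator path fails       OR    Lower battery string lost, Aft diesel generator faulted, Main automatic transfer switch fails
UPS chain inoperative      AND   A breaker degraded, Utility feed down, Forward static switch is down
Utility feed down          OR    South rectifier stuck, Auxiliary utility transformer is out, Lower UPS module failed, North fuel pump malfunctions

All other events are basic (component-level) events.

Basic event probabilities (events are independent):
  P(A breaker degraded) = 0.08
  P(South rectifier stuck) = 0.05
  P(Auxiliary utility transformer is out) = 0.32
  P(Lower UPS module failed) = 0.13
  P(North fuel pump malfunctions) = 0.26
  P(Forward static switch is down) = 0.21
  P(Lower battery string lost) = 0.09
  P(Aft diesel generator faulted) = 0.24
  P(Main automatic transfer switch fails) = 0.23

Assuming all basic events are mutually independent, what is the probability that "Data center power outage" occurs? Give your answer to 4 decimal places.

0.4727

P(Utility feed down) [OR] = 1 − (1−0.05) × (1−0.32) × (1−0.13) × (1−0.26) = 0.584105
P(UPS chain inoperative) [AND] = 0.08 × 0.584105 × 0.21 = 0.009813
P(Generator path fails) [OR] = 1 − (1−0.09) × (1−0.24) × (1−0.23) = 0.467468
P(Data center power outage) [OR] = 1 − (1−0.009813) × (1−0.467468) = 0.472694
Rounded to 4 decimal places: P(Data center power outage) ≈ 0.4727.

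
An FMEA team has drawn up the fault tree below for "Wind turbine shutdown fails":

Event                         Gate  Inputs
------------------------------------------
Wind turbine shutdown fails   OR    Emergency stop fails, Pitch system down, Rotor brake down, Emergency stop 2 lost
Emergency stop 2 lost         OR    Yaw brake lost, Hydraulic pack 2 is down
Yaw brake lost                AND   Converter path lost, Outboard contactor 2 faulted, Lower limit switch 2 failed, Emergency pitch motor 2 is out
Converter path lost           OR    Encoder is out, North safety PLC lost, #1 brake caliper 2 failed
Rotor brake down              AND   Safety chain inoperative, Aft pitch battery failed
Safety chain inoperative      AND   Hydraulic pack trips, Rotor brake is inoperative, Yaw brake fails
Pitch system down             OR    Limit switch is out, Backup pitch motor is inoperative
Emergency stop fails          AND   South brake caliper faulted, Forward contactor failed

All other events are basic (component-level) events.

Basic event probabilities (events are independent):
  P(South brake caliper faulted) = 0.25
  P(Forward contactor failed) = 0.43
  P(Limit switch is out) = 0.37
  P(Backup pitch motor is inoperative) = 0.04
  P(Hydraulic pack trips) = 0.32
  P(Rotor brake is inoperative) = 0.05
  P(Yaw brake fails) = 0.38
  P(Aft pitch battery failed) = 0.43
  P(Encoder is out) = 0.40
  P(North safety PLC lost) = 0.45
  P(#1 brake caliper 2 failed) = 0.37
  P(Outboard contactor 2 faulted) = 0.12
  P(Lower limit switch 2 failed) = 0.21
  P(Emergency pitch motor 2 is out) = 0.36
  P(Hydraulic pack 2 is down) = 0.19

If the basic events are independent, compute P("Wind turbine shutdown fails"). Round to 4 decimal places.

P(Emergency stop fails) [AND] = 0.25 × 0.43 = 0.107500
P(Pitch system down) [OR] = 1 − (1−0.37) × (1−0.04) = 0.395200
P(Safety chain inoperative) [AND] = 0.32 × 0.05 × 0.38 = 0.006080
P(Rotor brake down) [AND] = 0.006080 × 0.43 = 0.002614
P(Converter path lost) [OR] = 1 − (1−0.40) × (1−0.45) × (1−0.37) = 0.792100
P(Yaw brake lost) [AND] = 0.792100 × 0.12 × 0.21 × 0.36 = 0.007186
P(Emergency stop 2 lost) [OR] = 1 − (1−0.007186) × (1−0.19) = 0.195821
P(Wind turbine shutdown fails) [OR] = 1 − (1−0.107500) × (1−0.395200) × (1−0.002614) × (1−0.195821) = 0.567052
Rounded to 4 decimal places: P(Wind turbine shutdown fails) ≈ 0.5671.

0.5671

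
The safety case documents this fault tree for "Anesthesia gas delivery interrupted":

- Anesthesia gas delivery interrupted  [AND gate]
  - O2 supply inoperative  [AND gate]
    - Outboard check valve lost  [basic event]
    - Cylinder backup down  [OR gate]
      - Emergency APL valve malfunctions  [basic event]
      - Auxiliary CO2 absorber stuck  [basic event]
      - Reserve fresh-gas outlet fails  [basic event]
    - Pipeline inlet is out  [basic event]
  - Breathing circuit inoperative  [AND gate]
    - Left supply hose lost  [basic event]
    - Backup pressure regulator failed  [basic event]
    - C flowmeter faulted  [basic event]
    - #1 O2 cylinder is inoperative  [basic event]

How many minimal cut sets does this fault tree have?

3

Cylinder backup down [OR]: union of children's cut sets → 3 cut set(s).
O2 supply inoperative [AND]: one cut set from each child combined → 1 × 3 × 1 = 3 cut set(s).
Breathing circuit inoperative [AND]: one cut set from each child combined → 1 × 1 × 1 × 1 = 1 cut set(s).
Anesthesia gas delivery interrupted [AND]: one cut set from each child combined → 3 × 1 = 3 cut set(s).
Minimal cut sets: {#1 O2 cylinder is inoperative, Backup pressure regulator failed, C flowmeter faulted, Emergency APL valve malfunctions, Left supply hose lost, Outboard check valve lost, Pipeline inlet is out}; {#1 O2 cylinder is inoperative, Auxiliary CO2 absorber stuck, Backup pressure regulator failed, C flowmeter faulted, Left supply hose lost, Outboard check valve lost, Pipeline inlet is out}; {#1 O2 cylinder is inoperative, Backup pressure regulator failed, C flowmeter faulted, Left supply hose lost, Outboard check valve lost, Pipeline inlet is out, Reserve fresh-gas outlet fails}.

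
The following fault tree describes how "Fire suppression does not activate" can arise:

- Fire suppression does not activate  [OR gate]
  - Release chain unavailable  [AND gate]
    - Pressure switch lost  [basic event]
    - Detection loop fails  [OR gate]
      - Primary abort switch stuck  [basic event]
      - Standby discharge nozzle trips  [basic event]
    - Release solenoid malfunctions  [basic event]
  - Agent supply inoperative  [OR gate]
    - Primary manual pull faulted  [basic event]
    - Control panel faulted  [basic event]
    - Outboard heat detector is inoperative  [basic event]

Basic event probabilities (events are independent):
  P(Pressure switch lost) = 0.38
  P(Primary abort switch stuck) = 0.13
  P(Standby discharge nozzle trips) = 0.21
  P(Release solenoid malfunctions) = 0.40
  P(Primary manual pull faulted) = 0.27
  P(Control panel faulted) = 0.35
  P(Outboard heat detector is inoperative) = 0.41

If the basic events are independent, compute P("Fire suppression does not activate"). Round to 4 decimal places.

0.7334

P(Detection loop fails) [OR] = 1 − (1−0.13) × (1−0.21) = 0.312700
P(Release chain unavailable) [AND] = 0.38 × 0.312700 × 0.40 = 0.047530
P(Agent supply inoperative) [OR] = 1 − (1−0.27) × (1−0.35) × (1−0.41) = 0.720045
P(Fire suppression does not activate) [OR] = 1 − (1−0.047530) × (1−0.720045) = 0.733351
Rounded to 4 decimal places: P(Fire suppression does not activate) ≈ 0.7334.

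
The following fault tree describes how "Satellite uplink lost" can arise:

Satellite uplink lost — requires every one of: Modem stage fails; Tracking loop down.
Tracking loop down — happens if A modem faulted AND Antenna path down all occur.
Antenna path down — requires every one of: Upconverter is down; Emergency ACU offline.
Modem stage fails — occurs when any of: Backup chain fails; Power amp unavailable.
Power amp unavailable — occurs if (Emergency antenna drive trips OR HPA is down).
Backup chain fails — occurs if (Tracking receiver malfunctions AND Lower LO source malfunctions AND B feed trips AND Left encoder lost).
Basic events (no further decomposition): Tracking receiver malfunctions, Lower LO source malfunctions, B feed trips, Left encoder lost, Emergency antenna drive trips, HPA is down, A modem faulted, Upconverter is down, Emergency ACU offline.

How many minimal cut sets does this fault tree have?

3

Backup chain fails [AND]: one cut set from each child combined → 1 × 1 × 1 × 1 = 1 cut set(s).
Power amp unavailable [OR]: union of children's cut sets → 2 cut set(s).
Modem stage fails [OR]: union of children's cut sets → 3 cut set(s).
Antenna path down [AND]: one cut set from each child combined → 1 × 1 = 1 cut set(s).
Tracking loop down [AND]: one cut set from each child combined → 1 × 1 = 1 cut set(s).
Satellite uplink lost [AND]: one cut set from each child combined → 3 × 1 = 3 cut set(s).
Minimal cut sets: {A modem faulted, B feed trips, Emergency ACU offline, Left encoder lost, Lower LO source malfunctions, Tracking receiver malfunctions, Upconverter is down}; {A modem faulted, Emergency ACU offline, Emergency antenna drive trips, Upconverter is down}; {A modem faulted, Emergency ACU offline, HPA is down, Upconverter is down}.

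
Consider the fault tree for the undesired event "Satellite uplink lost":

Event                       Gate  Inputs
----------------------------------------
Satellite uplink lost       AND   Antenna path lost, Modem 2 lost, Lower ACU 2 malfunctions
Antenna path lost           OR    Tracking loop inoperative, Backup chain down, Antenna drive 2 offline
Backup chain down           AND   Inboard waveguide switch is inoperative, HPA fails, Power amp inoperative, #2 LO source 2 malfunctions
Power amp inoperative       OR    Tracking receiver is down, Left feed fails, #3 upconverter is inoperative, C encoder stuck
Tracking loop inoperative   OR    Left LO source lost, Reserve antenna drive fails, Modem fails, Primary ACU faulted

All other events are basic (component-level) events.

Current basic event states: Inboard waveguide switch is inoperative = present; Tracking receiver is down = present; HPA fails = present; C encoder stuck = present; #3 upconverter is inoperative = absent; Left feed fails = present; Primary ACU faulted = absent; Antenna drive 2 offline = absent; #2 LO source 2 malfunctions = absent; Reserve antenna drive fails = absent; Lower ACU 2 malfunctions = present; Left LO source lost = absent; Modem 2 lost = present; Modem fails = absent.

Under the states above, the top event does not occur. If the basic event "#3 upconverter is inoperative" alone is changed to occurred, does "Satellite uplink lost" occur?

Counterfactual: set "#3 upconverter is inoperative" to occurred.
Tracking loop inoperative [OR]: Left LO source lost=not, Reserve antenna drive fails=not, Modem fails=not, Primary ACU faulted=not → no input occurs → does not occur.
Power amp inoperative [OR]: Tracking receiver is down=occurs, Left feed fails=occurs, #3 upconverter is inoperative=occurs, C encoder stuck=occurs → at least one input occurs → occurs.
Backup chain down [AND]: Inboard waveguide switch is inoperative=occurs, HPA fails=occurs, Power amp inoperative=occurs, #2 LO source 2 malfunctions=not → not all inputs occur → does not occur.
Antenna path lost [OR]: Tracking loop inoperative=not, Backup chain down=not, Antenna drive 2 offline=not → no input occurs → does not occur.
Satellite uplink lost [AND]: Antenna path lost=not, Modem 2 lost=occurs, Lower ACU 2 malfunctions=occurs → not all inputs occur → does not occur.

No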